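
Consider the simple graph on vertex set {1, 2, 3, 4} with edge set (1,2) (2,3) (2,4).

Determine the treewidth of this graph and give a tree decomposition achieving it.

Every bag has size at most 2, so the width is 2 − 1 = 1 and tw(G) ≤ 1. G has an edge, so its treewidth is at least 1. Therefore the treewidth is 1.

Treewidth 1.
One optimal decomposition is:
Bags: B1 = {2, 3}  B2 = {2, 4}  B3 = {1, 2}
Tree: B1–B2, B2–B3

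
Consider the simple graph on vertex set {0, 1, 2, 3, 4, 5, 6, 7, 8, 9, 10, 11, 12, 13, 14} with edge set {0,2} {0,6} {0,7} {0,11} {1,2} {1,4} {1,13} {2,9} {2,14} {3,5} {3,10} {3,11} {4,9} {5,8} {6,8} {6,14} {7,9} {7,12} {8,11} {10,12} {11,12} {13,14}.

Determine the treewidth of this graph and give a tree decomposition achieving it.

Every bag has size at most 4, so the width is 4 − 1 = 3 and tw(G) ≤ 3. For the lower bound: the 4 vertex sets {1,4,13}, {9}, {2}, {0,6,7,14} are disjoint, each induces a connected subgraph, and every pair is joined by at least one edge of G. Contracting each set to a single vertex therefore yields K_{4} as a minor, and since treewidth is minor-monotone, tw(G) ≥ tw(K_{4}) = 3. The upper and lower bounds meet at 3, so that is the treewidth.

Treewidth 3.
One such decomposition:
Bags: B1 = {1, 4, 9, 13}  B2 = {1, 2, 9, 13}  B3 = {2, 9, 13, 14}  B4 = {2, 7, 9, 14}  B5 = {0, 2, 7, 14}  B6 = {0, 6, 7, 14}  B7 = {0, 6, 7, 12}  B8 = {0, 6, 11, 12}  B9 = {6, 8, 11, 12}  B10 = {8, 10, 11, 12}  B11 = {3, 8, 10, 11}  B12 = {3, 5, 8, 10}
Tree: B1–B2, B2–B3, B3–B4, B4–B5, B5–B6, B6–B7, B7–B8, B8–B9, B9–B10, B10–B11, B11–B12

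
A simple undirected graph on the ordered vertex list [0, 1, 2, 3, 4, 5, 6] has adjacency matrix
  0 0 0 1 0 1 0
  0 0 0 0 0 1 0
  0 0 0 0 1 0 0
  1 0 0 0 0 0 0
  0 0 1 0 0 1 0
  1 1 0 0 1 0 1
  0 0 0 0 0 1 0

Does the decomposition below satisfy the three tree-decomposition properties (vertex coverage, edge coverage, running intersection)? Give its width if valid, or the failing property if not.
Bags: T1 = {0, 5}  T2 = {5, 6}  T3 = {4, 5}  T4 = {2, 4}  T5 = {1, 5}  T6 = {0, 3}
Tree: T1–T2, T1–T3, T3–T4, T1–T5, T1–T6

Yes; width 1.

Vertex coverage: the bags together contain {0, 1, 2, 3, 4, 5, 6}, the full vertex set. Edge coverage: each edge of G has both endpoints in at least one bag. Running intersection: for every vertex, the bags containing it form a connected subtree. All three properties hold, so this is a valid tree decomposition of width max|bag| − 1 = 1, and hence tw(G) ≤ 1.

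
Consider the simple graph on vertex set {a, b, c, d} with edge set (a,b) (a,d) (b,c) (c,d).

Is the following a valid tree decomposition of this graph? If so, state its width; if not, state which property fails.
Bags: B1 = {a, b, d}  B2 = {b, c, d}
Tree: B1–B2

Yes; width 2.

Checking the three conditions: (i) the bags cover all of {a, b, c, d}; (ii) for each edge, some bag contains both endpoints; (iii) the bags containing any fixed vertex form a subtree. All hold, so the decomposition is valid with width 3 − 1 = 2.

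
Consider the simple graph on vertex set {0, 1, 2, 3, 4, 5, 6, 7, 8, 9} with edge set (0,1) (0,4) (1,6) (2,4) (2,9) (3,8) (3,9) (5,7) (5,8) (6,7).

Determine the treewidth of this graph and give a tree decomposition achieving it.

Treewidth 2.
One such decomposition:
Bags: B1 = {0, 2, 4}  B2 = {0, 2, 9}  B3 = {0, 3, 9}  B4 = {0, 3, 8}  B5 = {0, 5, 8}  B6 = {0, 5, 7}  B7 = {0, 6, 7}  B8 = {0, 1, 6}
Tree: B1–B2, B2–B3, B3–B4, B4–B5, B5–B6, B6–B7, B7–B8

Every bag has size at most 3, so the width is 3 − 1 = 2 and tw(G) ≤ 2. For the lower bound, G contains the cycle 0–4–2–9–3–8–5–7–6–1–0, so G is not a forest; only forests have treewidth ≤ 1, hence tw(G) ≥ 2. The upper and lower bounds meet at 2, so that is the treewidth.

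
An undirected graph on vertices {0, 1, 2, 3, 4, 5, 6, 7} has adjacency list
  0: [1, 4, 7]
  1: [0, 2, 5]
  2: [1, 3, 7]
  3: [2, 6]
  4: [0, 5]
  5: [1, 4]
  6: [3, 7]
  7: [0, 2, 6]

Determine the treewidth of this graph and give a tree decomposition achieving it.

Every bag has size at most 3, so the width is 3 − 1 = 2 and tw(G) ≤ 2. Since 5–4–0–1–5 is a cycle in G, G is not acyclic. Forests are exactly the graphs of treewidth ≤ 1, so tw(G) ≥ 2. Combining the bounds, tw(G) = 2.

Treewidth 2.
One such decomposition:
Bags: B1 = {1, 4, 5}  B2 = {0, 1, 4}  B3 = {0, 1, 2}  B4 = {0, 2, 7}  B5 = {2, 3, 7}  B6 = {3, 6, 7}
Tree: B1–B2, B2–B3, B3–B4, B4–B5, B5–B6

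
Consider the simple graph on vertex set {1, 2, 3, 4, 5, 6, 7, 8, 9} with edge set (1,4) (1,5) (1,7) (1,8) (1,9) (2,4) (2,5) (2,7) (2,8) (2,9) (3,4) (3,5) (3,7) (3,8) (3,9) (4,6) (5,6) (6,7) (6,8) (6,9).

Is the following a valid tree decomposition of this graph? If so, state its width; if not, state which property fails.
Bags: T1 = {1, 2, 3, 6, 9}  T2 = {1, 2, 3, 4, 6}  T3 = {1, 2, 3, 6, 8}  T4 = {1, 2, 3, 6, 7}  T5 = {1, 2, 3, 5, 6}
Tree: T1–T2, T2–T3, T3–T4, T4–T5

Yes; width 4.

Every vertex of G appears in some bag (union = {1, 2, 3, 4, 5, 6, 7, 8, 9}); every edge is covered by a bag; and for each vertex v the set of bags containing v is connected in the bag tree. The decomposition is therefore valid. The largest bag has 5 vertices, so the width is 4.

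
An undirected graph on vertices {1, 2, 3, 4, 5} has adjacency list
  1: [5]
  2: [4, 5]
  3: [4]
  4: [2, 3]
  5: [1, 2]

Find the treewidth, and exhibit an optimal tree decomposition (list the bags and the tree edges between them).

Treewidth 1.
One optimal decomposition is:
Bags: B1 = {3, 4}  B2 = {2, 4}  B3 = {2, 5}  B4 = {1, 5}
Tree: B1–B2, B2–B3, B3–B4

Every bag has size at most 2, so the width is 2 − 1 = 1 and tw(G) ≤ 1. Since G has at least one edge (e.g. 3–4), it is not an edgeless graph, so tw(G) ≥ 1. Combining the bounds, tw(G) = 1.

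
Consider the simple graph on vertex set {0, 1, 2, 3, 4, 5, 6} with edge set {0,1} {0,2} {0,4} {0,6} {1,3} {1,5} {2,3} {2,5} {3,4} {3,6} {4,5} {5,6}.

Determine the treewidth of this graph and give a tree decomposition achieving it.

Every bag has size at most 4, so the width is 4 − 1 = 3 and tw(G) ≤ 3. For the lower bound: the 4 vertex sets {4,5}, {3,6}, {0}, {2} are disjoint, each induces a connected subgraph, and every pair is joined by at least one edge of G. Contracting each set to a single vertex therefore yields K_{4} as a minor, and since treewidth is minor-monotone, tw(G) ≥ tw(K_{4}) = 3. Therefore the treewidth is 3.

Treewidth 3.
One such decomposition:
Bags: B1 = {0, 3, 4, 5}  B2 = {0, 3, 5, 6}  B3 = {0, 2, 3, 5}  B4 = {0, 1, 3, 5}
Tree: B1–B2, B2–B3, B3–B4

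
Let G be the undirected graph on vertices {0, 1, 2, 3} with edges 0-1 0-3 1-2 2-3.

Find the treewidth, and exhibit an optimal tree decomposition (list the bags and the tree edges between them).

Treewidth 2.
One optimal decomposition is:
Bags: B1 = {1, 2, 3}  B2 = {0, 1, 3}
Tree: B1–B2

The largest bag has 3 vertices, giving width 2; this decomposition certifies tw(G) ≤ 2. Since 1–2–3–0–1 is a cycle in G, G is not acyclic. Forests are exactly the graphs of treewidth ≤ 1, so tw(G) ≥ 2. Hence tw(G) = 2 exactly.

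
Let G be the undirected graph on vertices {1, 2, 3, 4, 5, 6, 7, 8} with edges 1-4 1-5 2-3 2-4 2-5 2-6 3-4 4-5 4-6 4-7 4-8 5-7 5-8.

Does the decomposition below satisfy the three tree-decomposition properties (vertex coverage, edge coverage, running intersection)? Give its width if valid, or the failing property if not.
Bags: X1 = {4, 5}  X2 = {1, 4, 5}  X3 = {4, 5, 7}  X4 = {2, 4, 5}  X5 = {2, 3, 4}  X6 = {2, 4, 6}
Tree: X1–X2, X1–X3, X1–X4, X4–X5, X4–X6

A tree decomposition must satisfy three properties: every vertex lies in some bag; for every edge, both endpoints lie together in some bag; and for every vertex, the bags containing it form a connected subtree. Here vertex 8 appears in no bag, so the decomposition is invalid.

No — vertex 8 appears in no bag.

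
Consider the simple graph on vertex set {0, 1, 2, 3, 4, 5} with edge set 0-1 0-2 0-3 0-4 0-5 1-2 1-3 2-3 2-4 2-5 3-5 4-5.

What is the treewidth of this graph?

A width-3 tree decomposition is:
Bags: B1 = {0, 2, 4, 5}  B2 = {0, 2, 3, 5}  B3 = {0, 1, 2, 3}
Tree: B1–B2, B2–B3
The largest bag has 4 vertices, giving width 3; this decomposition certifies tw(G) ≤ 3. For the lower bound, the 4 vertices {0, 1, 2, 3} are pairwise adjacent, and any tree decomposition puts a clique entirely inside one bag — forcing width ≥ 3. Combining the bounds, tw(G) = 3.

3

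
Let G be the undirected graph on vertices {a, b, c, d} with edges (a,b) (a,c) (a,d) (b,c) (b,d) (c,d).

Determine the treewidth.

A width-3 tree decomposition is:
Bags: B1 = {a, b, c, d}
Tree: (single bag)
A single bag containing all 4 vertices is trivially a valid decomposition of width 3. On the other hand G contains the 4-clique {a, b, c, d}. A clique must lie in a single bag of any decomposition, so no decomposition can have width below 3. Therefore the treewidth is 3.

3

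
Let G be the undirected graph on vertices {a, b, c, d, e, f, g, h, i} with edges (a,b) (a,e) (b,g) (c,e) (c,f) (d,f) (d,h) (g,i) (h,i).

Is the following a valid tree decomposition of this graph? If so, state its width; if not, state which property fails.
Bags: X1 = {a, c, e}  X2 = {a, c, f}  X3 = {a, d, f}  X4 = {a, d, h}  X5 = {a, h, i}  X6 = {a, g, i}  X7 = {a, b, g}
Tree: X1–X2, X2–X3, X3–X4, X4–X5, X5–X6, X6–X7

Yes; width 2.

Checking the three conditions: (i) the bags cover all of {a, b, c, d, e, f, g, h, i}; (ii) for each edge, some bag contains both endpoints; (iii) the bags containing any fixed vertex form a subtree. All hold, so the decomposition is valid with width 3 − 1 = 2.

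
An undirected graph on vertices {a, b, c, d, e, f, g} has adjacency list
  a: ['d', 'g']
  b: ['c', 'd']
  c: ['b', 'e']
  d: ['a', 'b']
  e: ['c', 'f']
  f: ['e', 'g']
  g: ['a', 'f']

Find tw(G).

2

A width-2 tree decomposition is:
Bags: B1 = {c, e, f}  B2 = {c, f, g}  B3 = {a, c, g}  B4 = {a, c, d}  B5 = {b, c, d}
Tree: B1–B2, B2–B3, B3–B4, B4–B5
Each bag holds 3 vertices, so the decomposition has width 2, which upper-bounds the treewidth. The edges c–e–f–g–a–d–b–c form a cycle, so G is not a tree and its treewidth is at least 2. Therefore the treewidth is 2.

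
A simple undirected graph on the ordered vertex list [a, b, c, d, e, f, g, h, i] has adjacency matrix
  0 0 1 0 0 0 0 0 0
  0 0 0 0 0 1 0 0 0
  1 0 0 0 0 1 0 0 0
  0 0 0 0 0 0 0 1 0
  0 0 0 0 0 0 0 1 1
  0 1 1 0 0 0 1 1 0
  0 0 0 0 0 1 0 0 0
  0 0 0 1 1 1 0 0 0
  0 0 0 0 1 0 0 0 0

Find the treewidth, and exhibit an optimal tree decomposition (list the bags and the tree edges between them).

Treewidth 1.
Bags: B1 = {c, f}  B2 = {f, h}  B3 = {e, h}  B4 = {f, g}  B5 = {e, i}  B6 = {d, h}  B7 = {a, c}  B8 = {b, f}
Tree: B1–B2, B2–B3, B1–B4, B3–B5, B3–B6, B1–B7, B4–B8

Each bag holds 2 vertices, so the decomposition has width 1, which upper-bounds the treewidth. Any graph with an edge has treewidth ≥ 1, and G has the edge f–c. The upper and lower bounds meet at 1, so that is the treewidth.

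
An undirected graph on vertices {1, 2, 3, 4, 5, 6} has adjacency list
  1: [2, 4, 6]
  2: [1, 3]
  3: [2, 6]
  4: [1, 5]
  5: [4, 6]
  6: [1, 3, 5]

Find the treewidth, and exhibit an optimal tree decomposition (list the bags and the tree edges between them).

The largest bag has 3 vertices, giving width 2; this decomposition certifies tw(G) ≤ 2. The edges 4–5–6–1–4 form a cycle, so G is not a tree and its treewidth is at least 2. Therefore the treewidth is 2.

Treewidth 2.
Bags: B1 = {1, 4, 5}  B2 = {1, 5, 6}  B3 = {1, 2, 6}  B4 = {2, 3, 6}
Tree: B1–B2, B2–B3, B3–B4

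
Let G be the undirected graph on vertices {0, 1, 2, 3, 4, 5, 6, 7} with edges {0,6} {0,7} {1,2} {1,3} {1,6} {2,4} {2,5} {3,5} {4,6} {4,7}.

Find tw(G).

2

A width-2 tree decomposition is:
Bags: B1 = {1, 3, 5}  B2 = {1, 2, 5}  B3 = {1, 2, 6}  B4 = {2, 4, 6}  B5 = {0, 4, 6}  B6 = {0, 4, 7}
Tree: B1–B2, B2–B3, B3–B4, B4–B5, B5–B6
The largest bag has 3 vertices, giving width 2; this decomposition certifies tw(G) ≤ 2. Since 3–5–2–1–3 is a cycle in G, G is not acyclic. Forests are exactly the graphs of treewidth ≤ 1, so tw(G) ≥ 2. Hence tw(G) = 2 exactly.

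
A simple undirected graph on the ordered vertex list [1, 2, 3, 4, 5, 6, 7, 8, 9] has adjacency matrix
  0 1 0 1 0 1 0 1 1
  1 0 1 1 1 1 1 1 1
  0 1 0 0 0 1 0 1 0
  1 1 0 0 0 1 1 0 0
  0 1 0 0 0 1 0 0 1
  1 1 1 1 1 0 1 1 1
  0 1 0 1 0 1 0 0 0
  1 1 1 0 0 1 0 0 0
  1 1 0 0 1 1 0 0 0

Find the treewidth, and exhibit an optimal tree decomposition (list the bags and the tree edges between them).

Treewidth 3.
One such decomposition:
Bags: B1 = {2, 3, 6, 8}  B2 = {1, 2, 6, 8}  B3 = {1, 2, 6, 9}  B4 = {2, 5, 6, 9}  B5 = {1, 2, 4, 6}  B6 = {2, 4, 6, 7}
Tree: B1–B2, B2–B3, B3–B4, B2–B5, B5–B6

Each bag holds 4 vertices, so the decomposition has width 3, which upper-bounds the treewidth. Conversely, {1, 2, 6, 8} is a clique of size 4, and the vertices of any clique must share a bag in every tree decomposition; so some bag has ≥ 4 vertices and tw(G) ≥ 3. Combining the bounds, tw(G) = 3.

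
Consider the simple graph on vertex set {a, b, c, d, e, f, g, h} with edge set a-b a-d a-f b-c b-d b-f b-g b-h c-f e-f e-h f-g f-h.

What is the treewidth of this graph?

A width-2 tree decomposition is:
Bags: B1 = {e, f, h}  B2 = {b, f, h}  B3 = {a, b, f}  B4 = {a, b, d}  B5 = {b, f, g}  B6 = {b, c, f}
Tree: B1–B2, B2–B3, B3–B4, B3–B5, B5–B6
Every bag has size at most 3, so the width is 3 − 1 = 2 and tw(G) ≤ 2. Conversely, {a, b, d} is a clique of size 3, and the vertices of any clique must share a bag in every tree decomposition; so some bag has ≥ 3 vertices and tw(G) ≥ 2. Therefore the treewidth is 2.

2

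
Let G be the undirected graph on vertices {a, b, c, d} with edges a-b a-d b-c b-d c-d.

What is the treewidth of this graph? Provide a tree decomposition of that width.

Each bag holds 3 vertices, so the decomposition has width 2, which upper-bounds the treewidth. For the lower bound, the 3 vertices {b, c, d} are pairwise adjacent, and any tree decomposition puts a clique entirely inside one bag — forcing width ≥ 2. Combining the bounds, tw(G) = 2.

Treewidth 2.
One such decomposition:
Bags: B1 = {b, c, d}  B2 = {a, b, d}
Tree: B1–B2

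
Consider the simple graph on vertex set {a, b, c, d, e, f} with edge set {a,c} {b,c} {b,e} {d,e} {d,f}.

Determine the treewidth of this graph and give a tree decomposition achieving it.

The largest bag has 2 vertices, giving width 1; this decomposition certifies tw(G) ≤ 1. G has an edge, so its treewidth is at least 1. Hence tw(G) = 1 exactly.

Treewidth 1.
Bags: B1 = {a, c}  B2 = {b, c}  B3 = {b, e}  B4 = {d, e}  B5 = {d, f}
Tree: B1–B2, B2–B3, B3–B4, B4–B5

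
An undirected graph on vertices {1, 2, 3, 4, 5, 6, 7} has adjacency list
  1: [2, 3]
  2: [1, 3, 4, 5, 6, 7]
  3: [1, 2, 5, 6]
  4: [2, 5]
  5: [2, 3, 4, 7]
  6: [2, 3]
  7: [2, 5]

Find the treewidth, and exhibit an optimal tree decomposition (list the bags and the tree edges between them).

The largest bag has 3 vertices, giving width 2; this decomposition certifies tw(G) ≤ 2. On the other hand G contains the 3-clique {1, 2, 3}. A clique must lie in a single bag of any decomposition, so no decomposition can have width below 2. Hence tw(G) = 2 exactly.

Treewidth 2.
Bags: B1 = {2, 3, 5}  B2 = {2, 3, 6}  B3 = {2, 5, 7}  B4 = {1, 2, 3}  B5 = {2, 4, 5}
Tree: B1–B2, B1–B3, B1–B4, B3–B5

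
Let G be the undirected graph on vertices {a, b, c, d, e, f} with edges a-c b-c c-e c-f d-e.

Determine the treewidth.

1

A width-1 tree decomposition is:
Bags: B1 = {c, e}  B2 = {b, c}  B3 = {a, c}  B4 = {d, e}  B5 = {c, f}
Tree: B1–B2, B2–B3, B1–B4, B1–B5
Each bag holds 2 vertices, so the decomposition has width 1, which upper-bounds the treewidth. G has an edge, so its treewidth is at least 1. Combining the bounds, tw(G) = 1.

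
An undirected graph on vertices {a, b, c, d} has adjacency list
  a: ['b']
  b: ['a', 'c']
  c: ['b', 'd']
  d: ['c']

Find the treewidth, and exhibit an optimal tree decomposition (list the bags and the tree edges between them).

Treewidth 1.
One optimal decomposition is:
Bags: B1 = {c, d}  B2 = {b, c}  B3 = {a, b}
Tree: B1–B2, B2–B3

The largest bag has 2 vertices, giving width 1; this decomposition certifies tw(G) ≤ 1. G has an edge, so its treewidth is at least 1. Hence tw(G) = 1 exactly.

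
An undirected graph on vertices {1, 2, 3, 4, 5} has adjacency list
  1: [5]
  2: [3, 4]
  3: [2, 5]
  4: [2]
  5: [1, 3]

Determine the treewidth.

A width-1 tree decomposition is:
Bags: B1 = {2, 4}  B2 = {2, 3}  B3 = {3, 5}  B4 = {1, 5}
Tree: B1–B2, B2–B3, B3–B4
Every bag has size at most 2, so the width is 2 − 1 = 1 and tw(G) ≤ 1. G has an edge, so its treewidth is at least 1. Hence tw(G) = 1 exactly.

1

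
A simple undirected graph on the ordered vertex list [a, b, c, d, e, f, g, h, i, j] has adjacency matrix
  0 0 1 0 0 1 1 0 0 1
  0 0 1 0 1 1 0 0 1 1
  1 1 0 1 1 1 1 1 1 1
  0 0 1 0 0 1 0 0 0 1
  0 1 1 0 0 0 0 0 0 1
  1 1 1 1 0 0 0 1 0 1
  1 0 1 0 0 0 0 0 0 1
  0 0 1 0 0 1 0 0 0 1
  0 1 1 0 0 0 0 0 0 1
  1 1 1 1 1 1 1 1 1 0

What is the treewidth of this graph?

A width-3 tree decomposition is:
Bags: B1 = {b, c, f, j}  B2 = {b, c, e, j}  B3 = {a, c, f, j}  B4 = {a, c, g, j}  B5 = {b, c, i, j}  B6 = {c, f, h, j}  B7 = {c, d, f, j}
Tree: B1–B2, B1–B3, B3–B4, B1–B5, B1–B6, B1–B7
Every bag has size at most 4, so the width is 4 − 1 = 3 and tw(G) ≤ 3. For the lower bound, the 4 vertices {a, c, g, j} are pairwise adjacent, and any tree decomposition puts a clique entirely inside one bag — forcing width ≥ 3. Combining the bounds, tw(G) = 3.

3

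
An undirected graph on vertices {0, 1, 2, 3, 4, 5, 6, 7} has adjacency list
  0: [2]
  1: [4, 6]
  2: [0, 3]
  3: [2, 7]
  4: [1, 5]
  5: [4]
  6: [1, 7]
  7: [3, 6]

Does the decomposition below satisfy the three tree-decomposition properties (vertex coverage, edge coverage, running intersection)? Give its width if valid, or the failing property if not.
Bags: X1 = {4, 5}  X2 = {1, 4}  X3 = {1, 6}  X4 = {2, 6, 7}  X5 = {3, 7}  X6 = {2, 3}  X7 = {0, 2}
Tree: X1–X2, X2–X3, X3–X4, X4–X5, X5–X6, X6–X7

A tree decomposition must satisfy three properties: every vertex lies in some bag; for every edge, both endpoints lie together in some bag; and for every vertex, the bags containing it form a connected subtree. Here bags containing vertex 2 are not connected in the tree, so the decomposition is invalid.

No — bags containing vertex 2 are not connected in the tree.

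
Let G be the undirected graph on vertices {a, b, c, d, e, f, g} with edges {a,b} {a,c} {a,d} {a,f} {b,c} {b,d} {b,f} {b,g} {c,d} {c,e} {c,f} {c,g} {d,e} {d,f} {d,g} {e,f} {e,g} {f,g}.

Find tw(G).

A width-4 tree decomposition is:
Bags: B1 = {b, c, d, f, g}  B2 = {a, b, c, d, f}  B3 = {c, d, e, f, g}
Tree: B1–B2, B1–B3
Each bag holds 5 vertices, so the decomposition has width 4, which upper-bounds the treewidth. On the other hand G contains the 5-clique {c, d, e, f, g}. A clique must lie in a single bag of any decomposition, so no decomposition can have width below 4. Therefore the treewidth is 4.

4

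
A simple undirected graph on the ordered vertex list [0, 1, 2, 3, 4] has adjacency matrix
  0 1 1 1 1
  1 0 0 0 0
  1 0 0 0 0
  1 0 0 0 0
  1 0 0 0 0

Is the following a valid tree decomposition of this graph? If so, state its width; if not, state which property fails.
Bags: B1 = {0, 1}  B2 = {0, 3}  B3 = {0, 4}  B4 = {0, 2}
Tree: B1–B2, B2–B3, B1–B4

Checking the three conditions: (i) the bags cover all of {0, 1, 2, 3, 4}; (ii) for each edge, some bag contains both endpoints; (iii) the bags containing any fixed vertex form a subtree. All hold, so the decomposition is valid with width 2 − 1 = 1.

Yes; width 1.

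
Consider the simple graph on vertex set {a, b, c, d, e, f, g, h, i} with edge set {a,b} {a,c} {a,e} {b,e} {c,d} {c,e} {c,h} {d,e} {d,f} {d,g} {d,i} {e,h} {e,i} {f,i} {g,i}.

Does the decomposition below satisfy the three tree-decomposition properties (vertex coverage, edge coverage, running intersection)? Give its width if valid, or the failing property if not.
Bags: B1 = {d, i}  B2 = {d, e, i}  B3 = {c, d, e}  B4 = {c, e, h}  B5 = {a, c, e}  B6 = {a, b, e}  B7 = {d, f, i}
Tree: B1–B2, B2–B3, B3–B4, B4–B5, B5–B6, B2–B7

No — vertex g appears in no bag.

A tree decomposition must satisfy three properties: every vertex lies in some bag; for every edge, both endpoints lie together in some bag; and for every vertex, the bags containing it form a connected subtree. Here vertex g appears in no bag, so the decomposition is invalid.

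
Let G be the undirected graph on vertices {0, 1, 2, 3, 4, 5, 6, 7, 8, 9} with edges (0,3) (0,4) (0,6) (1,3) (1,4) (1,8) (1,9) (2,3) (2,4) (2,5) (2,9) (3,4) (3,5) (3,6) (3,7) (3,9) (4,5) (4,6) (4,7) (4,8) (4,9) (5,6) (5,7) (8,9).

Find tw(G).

3

A width-3 tree decomposition is:
Bags: B1 = {2, 3, 4, 5}  B2 = {2, 3, 4, 9}  B3 = {3, 4, 5, 6}  B4 = {1, 3, 4, 9}  B5 = {3, 4, 5, 7}  B6 = {0, 3, 4, 6}  B7 = {1, 4, 8, 9}
Tree: B1–B2, B1–B3, B2–B4, B1–B5, B3–B6, B4–B7
The largest bag has 4 vertices, giving width 3; this decomposition certifies tw(G) ≤ 3. For the lower bound, the 4 vertices {1, 4, 8, 9} are pairwise adjacent, and any tree decomposition puts a clique entirely inside one bag — forcing width ≥ 3. Combining the bounds, tw(G) = 3.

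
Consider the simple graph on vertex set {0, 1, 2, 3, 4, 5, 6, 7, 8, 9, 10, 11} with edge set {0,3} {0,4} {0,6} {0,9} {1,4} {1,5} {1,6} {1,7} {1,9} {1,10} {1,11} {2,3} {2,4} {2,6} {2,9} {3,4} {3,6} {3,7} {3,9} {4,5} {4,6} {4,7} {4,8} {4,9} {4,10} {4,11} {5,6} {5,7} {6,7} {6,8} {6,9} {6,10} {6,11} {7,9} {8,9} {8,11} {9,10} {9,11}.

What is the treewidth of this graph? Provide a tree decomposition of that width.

Treewidth 4.
One such decomposition:
Bags: B1 = {1, 4, 6, 9, 11}  B2 = {1, 4, 6, 7, 9}  B3 = {3, 4, 6, 7, 9}  B4 = {4, 6, 8, 9, 11}  B5 = {1, 4, 6, 9, 10}  B6 = {2, 3, 4, 6, 9}  B7 = {1, 4, 5, 6, 7}  B8 = {0, 3, 4, 6, 9}
Tree: B1–B2, B2–B3, B1–B4, B2–B5, B3–B6, B2–B7, B6–B8

Every bag has size at most 5, so the width is 5 − 1 = 4 and tw(G) ≤ 4. For the lower bound, the 5 vertices {0, 3, 4, 6, 9} are pairwise adjacent, and any tree decomposition puts a clique entirely inside one bag — forcing width ≥ 4. The upper and lower bounds meet at 4, so that is the treewidth.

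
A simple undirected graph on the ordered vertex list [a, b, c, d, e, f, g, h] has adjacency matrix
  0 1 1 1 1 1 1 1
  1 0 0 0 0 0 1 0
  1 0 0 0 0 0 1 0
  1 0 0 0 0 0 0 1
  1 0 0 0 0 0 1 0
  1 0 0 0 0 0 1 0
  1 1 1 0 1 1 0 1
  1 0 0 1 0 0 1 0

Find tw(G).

2

A width-2 tree decomposition is:
Bags: B1 = {a, g, h}  B2 = {a, f, g}  B3 = {a, c, g}  B4 = {a, e, g}  B5 = {a, b, g}  B6 = {a, d, h}
Tree: B1–B2, B1–B3, B1–B4, B4–B5, B1–B6
The largest bag has 3 vertices, giving width 2; this decomposition certifies tw(G) ≤ 2. Conversely, {a, d, h} is a clique of size 3, and the vertices of any clique must share a bag in every tree decomposition; so some bag has ≥ 3 vertices and tw(G) ≥ 2. Combining the bounds, tw(G) = 2.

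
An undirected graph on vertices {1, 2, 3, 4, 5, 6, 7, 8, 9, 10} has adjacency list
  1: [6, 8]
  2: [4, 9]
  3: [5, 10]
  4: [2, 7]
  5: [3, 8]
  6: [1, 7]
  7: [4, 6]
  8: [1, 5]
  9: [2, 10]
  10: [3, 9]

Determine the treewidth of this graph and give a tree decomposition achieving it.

The largest bag has 3 vertices, giving width 2; this decomposition certifies tw(G) ≤ 2. The edges 5–8–1–6–7–4–2–9–10–3–5 form a cycle, so G is not a tree and its treewidth is at least 2. The upper and lower bounds meet at 2, so that is the treewidth.

Treewidth 2.
Bags: B1 = {1, 5, 8}  B2 = {1, 5, 6}  B3 = {5, 6, 7}  B4 = {4, 5, 7}  B5 = {2, 4, 5}  B6 = {2, 5, 9}  B7 = {5, 9, 10}  B8 = {3, 5, 10}
Tree: B1–B2, B2–B3, B3–B4, B4–B5, B5–B6, B6–B7, B7–B8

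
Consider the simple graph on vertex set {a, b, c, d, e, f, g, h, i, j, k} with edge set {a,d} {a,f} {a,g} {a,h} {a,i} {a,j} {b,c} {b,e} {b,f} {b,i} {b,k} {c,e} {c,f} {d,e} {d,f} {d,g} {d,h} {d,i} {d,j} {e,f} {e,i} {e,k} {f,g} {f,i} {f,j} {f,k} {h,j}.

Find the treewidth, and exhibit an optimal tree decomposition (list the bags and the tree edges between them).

Every bag has size at most 4, so the width is 4 − 1 = 3 and tw(G) ≤ 3. For the lower bound, the 4 vertices {a, d, h, j} are pairwise adjacent, and any tree decomposition puts a clique entirely inside one bag — forcing width ≥ 3. Hence tw(G) = 3 exactly.

Treewidth 3.
Bags: B1 = {a, d, h, j}  B2 = {a, d, f, j}  B3 = {a, d, f, i}  B4 = {d, e, f, i}  B5 = {a, d, f, g}  B6 = {b, e, f, i}  B7 = {b, c, e, f}  B8 = {b, e, f, k}
Tree: B1–B2, B2–B3, B3–B4, B3–B5, B4–B6, B6–B7, B6–B8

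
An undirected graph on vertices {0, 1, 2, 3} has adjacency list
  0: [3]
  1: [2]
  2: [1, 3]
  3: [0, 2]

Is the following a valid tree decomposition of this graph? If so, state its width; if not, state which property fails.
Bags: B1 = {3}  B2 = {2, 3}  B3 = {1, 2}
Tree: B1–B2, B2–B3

No — vertex 0 appears in no bag.

A tree decomposition must satisfy three properties: every vertex lies in some bag; for every edge, both endpoints lie together in some bag; and for every vertex, the bags containing it form a connected subtree. Here vertex 0 appears in no bag, so the decomposition is invalid.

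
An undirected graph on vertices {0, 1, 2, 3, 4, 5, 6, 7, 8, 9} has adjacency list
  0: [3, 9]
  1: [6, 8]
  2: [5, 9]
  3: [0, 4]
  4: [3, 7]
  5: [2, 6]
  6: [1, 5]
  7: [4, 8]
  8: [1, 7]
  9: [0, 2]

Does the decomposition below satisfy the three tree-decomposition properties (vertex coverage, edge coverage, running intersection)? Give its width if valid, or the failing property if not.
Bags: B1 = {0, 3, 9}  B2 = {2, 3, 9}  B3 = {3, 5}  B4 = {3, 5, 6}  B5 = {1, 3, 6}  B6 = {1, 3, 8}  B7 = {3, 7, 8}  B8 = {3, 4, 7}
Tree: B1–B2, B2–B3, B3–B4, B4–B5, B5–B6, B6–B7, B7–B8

A tree decomposition must satisfy three properties: every vertex lies in some bag; for every edge, both endpoints lie together in some bag; and for every vertex, the bags containing it form a connected subtree. Here edge (2,5) lies in no bag, so the decomposition is invalid.

No — edge (2,5) lies in no bag.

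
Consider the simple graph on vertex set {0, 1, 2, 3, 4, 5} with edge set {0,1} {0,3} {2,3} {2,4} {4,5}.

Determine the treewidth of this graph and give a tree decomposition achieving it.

Treewidth 1.
One optimal decomposition is:
Bags: B1 = {0, 1}  B2 = {0, 3}  B3 = {2, 3}  B4 = {2, 4}  B5 = {4, 5}
Tree: B1–B2, B2–B3, B3–B4, B4–B5

Each bag holds 2 vertices, so the decomposition has width 1, which upper-bounds the treewidth. Any graph with an edge has treewidth ≥ 1, and G has the edge 1–0. Combining the bounds, tw(G) = 1.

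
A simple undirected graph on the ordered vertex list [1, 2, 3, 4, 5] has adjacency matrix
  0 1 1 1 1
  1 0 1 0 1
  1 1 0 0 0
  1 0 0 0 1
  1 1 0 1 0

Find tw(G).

A width-2 tree decomposition is:
Bags: B1 = {1, 4, 5}  B2 = {1, 2, 5}  B3 = {1, 2, 3}
Tree: B1–B2, B2–B3
Every bag has size at most 3, so the width is 3 − 1 = 2 and tw(G) ≤ 2. On the other hand G contains the 3-clique {1, 2, 3}. A clique must lie in a single bag of any decomposition, so no decomposition can have width below 2. Hence tw(G) = 2 exactly.

2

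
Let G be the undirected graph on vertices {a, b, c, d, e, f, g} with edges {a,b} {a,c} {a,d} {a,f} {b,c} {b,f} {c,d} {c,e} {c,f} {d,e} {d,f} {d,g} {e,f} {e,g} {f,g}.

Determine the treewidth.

3

A width-3 tree decomposition is:
Bags: B1 = {a, c, d, f}  B2 = {a, b, c, f}  B3 = {c, d, e, f}  B4 = {d, e, f, g}
Tree: B1–B2, B1–B3, B3–B4
Each bag holds 4 vertices, so the decomposition has width 3, which upper-bounds the treewidth. For the lower bound, the 4 vertices {d, e, f, g} are pairwise adjacent, and any tree decomposition puts a clique entirely inside one bag — forcing width ≥ 3. The upper and lower bounds meet at 3, so that is the treewidth.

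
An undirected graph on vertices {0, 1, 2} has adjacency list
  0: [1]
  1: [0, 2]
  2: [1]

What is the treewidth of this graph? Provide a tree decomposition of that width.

Every bag has size at most 2, so the width is 2 − 1 = 1 and tw(G) ≤ 1. Any graph with an edge has treewidth ≥ 1, and G has the edge 1–0. Combining the bounds, tw(G) = 1.

Treewidth 1.
One optimal decomposition is:
Bags: B1 = {0, 1}  B2 = {1, 2}
Tree: B1–B2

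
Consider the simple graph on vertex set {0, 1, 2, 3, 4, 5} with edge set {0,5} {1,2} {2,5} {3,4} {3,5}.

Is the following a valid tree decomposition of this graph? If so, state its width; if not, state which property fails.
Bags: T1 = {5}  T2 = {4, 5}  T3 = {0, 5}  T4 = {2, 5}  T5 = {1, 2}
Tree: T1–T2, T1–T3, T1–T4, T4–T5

No — vertex 3 appears in no bag.

A tree decomposition must satisfy three properties: every vertex lies in some bag; for every edge, both endpoints lie together in some bag; and for every vertex, the bags containing it form a connected subtree. Here vertex 3 appears in no bag, so the decomposition is invalid.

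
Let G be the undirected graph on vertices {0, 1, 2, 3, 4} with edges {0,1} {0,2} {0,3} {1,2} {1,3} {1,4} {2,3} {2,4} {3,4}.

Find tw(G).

3

A width-3 tree decomposition is:
Bags: B1 = {1, 2, 3, 4}  B2 = {0, 1, 2, 3}
Tree: B1–B2
Each bag holds 4 vertices, so the decomposition has width 3, which upper-bounds the treewidth. On the other hand G contains the 4-clique {0, 1, 2, 3}. A clique must lie in a single bag of any decomposition, so no decomposition can have width below 3. The upper and lower bounds meet at 3, so that is the treewidth.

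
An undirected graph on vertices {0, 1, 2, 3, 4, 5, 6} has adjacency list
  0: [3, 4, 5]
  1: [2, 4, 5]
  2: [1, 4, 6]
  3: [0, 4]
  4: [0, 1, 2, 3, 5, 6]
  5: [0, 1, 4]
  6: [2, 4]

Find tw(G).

A width-2 tree decomposition is:
Bags: B1 = {1, 4, 5}  B2 = {0, 4, 5}  B3 = {0, 3, 4}  B4 = {1, 2, 4}  B5 = {2, 4, 6}
Tree: B1–B2, B2–B3, B1–B4, B4–B5
Each bag holds 3 vertices, so the decomposition has width 2, which upper-bounds the treewidth. For the lower bound, the 3 vertices {0, 3, 4} are pairwise adjacent, and any tree decomposition puts a clique entirely inside one bag — forcing width ≥ 2. Hence tw(G) = 2 exactly.

2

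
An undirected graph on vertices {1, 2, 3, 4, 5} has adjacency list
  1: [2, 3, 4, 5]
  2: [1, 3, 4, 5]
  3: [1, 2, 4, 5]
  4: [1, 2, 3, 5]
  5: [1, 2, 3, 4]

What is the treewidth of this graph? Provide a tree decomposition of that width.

Treewidth 4.
Bags: B1 = {1, 2, 3, 4, 5}
Tree: (single bag)

A single bag containing all 5 vertices is trivially a valid decomposition of width 4. For the lower bound, the 5 vertices {1, 2, 3, 4, 5} are pairwise adjacent, and any tree decomposition puts a clique entirely inside one bag — forcing width ≥ 4. Hence tw(G) = 4 exactly.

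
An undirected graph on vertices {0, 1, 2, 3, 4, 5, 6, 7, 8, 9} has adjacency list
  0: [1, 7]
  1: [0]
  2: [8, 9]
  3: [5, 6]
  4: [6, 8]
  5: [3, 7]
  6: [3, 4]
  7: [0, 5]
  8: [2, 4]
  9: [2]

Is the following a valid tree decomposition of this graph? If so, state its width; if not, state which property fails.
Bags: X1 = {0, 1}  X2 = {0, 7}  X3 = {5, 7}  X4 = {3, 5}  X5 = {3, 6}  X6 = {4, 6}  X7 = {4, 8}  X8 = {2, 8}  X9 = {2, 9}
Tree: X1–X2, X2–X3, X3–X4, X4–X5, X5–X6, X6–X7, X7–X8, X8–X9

Yes; width 1.

Vertex coverage: the bags together contain {0, 1, 2, 3, 4, 5, 6, 7, 8, 9}, the full vertex set. Edge coverage: each edge of G has both endpoints in at least one bag. Running intersection: for every vertex, the bags containing it form a connected subtree. All three properties hold, so this is a valid tree decomposition of width max|bag| − 1 = 1, and hence tw(G) ≤ 1.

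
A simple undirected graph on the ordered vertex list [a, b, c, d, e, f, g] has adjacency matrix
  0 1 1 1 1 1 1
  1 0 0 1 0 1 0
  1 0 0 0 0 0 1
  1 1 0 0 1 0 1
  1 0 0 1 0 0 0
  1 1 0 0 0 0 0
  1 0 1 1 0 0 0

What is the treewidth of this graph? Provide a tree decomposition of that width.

Treewidth 2.
One optimal decomposition is:
Bags: B1 = {a, d, g}  B2 = {a, d, e}  B3 = {a, b, d}  B4 = {a, b, f}  B5 = {a, c, g}
Tree: B1–B2, B1–B3, B3–B4, B1–B5

The largest bag has 3 vertices, giving width 2; this decomposition certifies tw(G) ≤ 2. For the lower bound, the 3 vertices {a, d, g} are pairwise adjacent, and any tree decomposition puts a clique entirely inside one bag — forcing width ≥ 2. Hence tw(G) = 2 exactly.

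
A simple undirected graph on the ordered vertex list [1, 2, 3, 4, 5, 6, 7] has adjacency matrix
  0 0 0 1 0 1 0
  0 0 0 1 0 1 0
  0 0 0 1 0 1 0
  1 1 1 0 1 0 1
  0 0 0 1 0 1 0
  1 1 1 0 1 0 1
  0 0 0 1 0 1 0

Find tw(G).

2

A width-2 tree decomposition is:
Bags: B1 = {4, 6, 7}  B2 = {1, 4, 6}  B3 = {2, 4, 6}  B4 = {4, 5, 6}  B5 = {3, 4, 6}
Tree: B1–B2, B2–B3, B3–B4, B4–B5
The largest bag has 3 vertices, giving width 2; this decomposition certifies tw(G) ≤ 2. Since 6–7–4–1–6 is a cycle in G, G is not acyclic. Forests are exactly the graphs of treewidth ≤ 1, so tw(G) ≥ 2. Therefore the treewidth is 2.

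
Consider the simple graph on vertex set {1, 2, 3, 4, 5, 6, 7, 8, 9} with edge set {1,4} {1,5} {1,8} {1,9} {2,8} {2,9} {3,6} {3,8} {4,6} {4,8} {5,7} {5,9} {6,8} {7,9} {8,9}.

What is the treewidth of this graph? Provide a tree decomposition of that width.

The largest bag has 3 vertices, giving width 2; this decomposition certifies tw(G) ≤ 2. Conversely, {1, 8, 9} is a clique of size 3, and the vertices of any clique must share a bag in every tree decomposition; so some bag has ≥ 3 vertices and tw(G) ≥ 2. Combining the bounds, tw(G) = 2.

Treewidth 2.
Bags: B1 = {1, 4, 8}  B2 = {4, 6, 8}  B3 = {3, 6, 8}  B4 = {1, 8, 9}  B5 = {1, 5, 9}  B6 = {2, 8, 9}  B7 = {5, 7, 9}
Tree: B1–B2, B2–B3, B1–B4, B4–B5, B4–B6, B5–B7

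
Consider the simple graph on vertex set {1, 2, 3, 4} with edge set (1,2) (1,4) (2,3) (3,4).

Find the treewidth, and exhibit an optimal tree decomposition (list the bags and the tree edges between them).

Each bag holds 3 vertices, so the decomposition has width 2, which upper-bounds the treewidth. For the lower bound, G contains the cycle 2–3–4–1–2, so G is not a forest; only forests have treewidth ≤ 1, hence tw(G) ≥ 2. Hence tw(G) = 2 exactly.

Treewidth 2.
One optimal decomposition is:
Bags: B1 = {2, 3, 4}  B2 = {1, 2, 4}
Tree: B1–B2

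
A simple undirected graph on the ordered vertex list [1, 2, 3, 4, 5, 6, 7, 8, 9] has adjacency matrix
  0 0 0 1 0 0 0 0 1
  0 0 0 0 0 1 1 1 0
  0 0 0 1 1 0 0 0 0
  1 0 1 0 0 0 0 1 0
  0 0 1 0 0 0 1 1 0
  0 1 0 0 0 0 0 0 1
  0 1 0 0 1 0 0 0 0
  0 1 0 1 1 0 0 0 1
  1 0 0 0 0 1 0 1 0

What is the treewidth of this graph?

A width-3 tree decomposition is:
Bags: B1 = {2, 3, 5, 7}  B2 = {2, 3, 5, 8}  B3 = {2, 3, 4, 8}  B4 = {2, 4, 6, 8}  B5 = {4, 6, 8, 9}  B6 = {1, 4, 6, 9}
Tree: B1–B2, B2–B3, B3–B4, B4–B5, B5–B6
The largest bag has 4 vertices, giving width 3; this decomposition certifies tw(G) ≤ 3. For the lower bound: the 4 vertex sets {3,5,7}, {2}, {8}, {1,4,6,9} are disjoint, each induces a connected subgraph, and every pair is joined by at least one edge of G. Contracting each set to a single vertex therefore yields K_{4} as a minor, and since treewidth is minor-monotone, tw(G) ≥ tw(K_{4}) = 3. Combining the bounds, tw(G) = 3.

3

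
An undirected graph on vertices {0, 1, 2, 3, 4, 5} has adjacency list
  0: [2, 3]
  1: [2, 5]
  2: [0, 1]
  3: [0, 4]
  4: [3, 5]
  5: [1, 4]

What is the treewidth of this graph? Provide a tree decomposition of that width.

Every bag has size at most 3, so the width is 3 − 1 = 2 and tw(G) ≤ 2. Since 4–3–0–2–1–5–4 is a cycle in G, G is not acyclic. Forests are exactly the graphs of treewidth ≤ 1, so tw(G) ≥ 2. The upper and lower bounds meet at 2, so that is the treewidth.

Treewidth 2.
One such decomposition:
Bags: B1 = {0, 3, 4}  B2 = {0, 2, 4}  B3 = {1, 2, 4}  B4 = {1, 4, 5}
Tree: B1–B2, B2–B3, B3–B4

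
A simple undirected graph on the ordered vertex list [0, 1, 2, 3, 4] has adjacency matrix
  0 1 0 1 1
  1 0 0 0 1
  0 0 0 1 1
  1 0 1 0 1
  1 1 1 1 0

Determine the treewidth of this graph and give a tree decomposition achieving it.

Every bag has size at most 3, so the width is 3 − 1 = 2 and tw(G) ≤ 2. On the other hand G contains the 3-clique {0, 1, 4}. A clique must lie in a single bag of any decomposition, so no decomposition can have width below 2. The upper and lower bounds meet at 2, so that is the treewidth.

Treewidth 2.
Bags: B1 = {0, 1, 4}  B2 = {0, 3, 4}  B3 = {2, 3, 4}
Tree: B1–B2, B2–B3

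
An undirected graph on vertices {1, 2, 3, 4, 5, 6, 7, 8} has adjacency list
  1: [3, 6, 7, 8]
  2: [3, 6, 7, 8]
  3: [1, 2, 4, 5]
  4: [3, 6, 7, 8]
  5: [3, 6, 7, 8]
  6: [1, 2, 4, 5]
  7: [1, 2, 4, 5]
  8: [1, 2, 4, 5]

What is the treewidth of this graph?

A width-4 tree decomposition is:
Bags: B1 = {1, 2, 4, 5, 6}  B2 = {1, 2, 3, 4, 5}  B3 = {1, 2, 4, 5, 7}  B4 = {1, 2, 4, 5, 8}
Tree: B1–B2, B2–B3, B3–B4
Each bag holds 5 vertices, so the decomposition has width 4, which upper-bounds the treewidth. For the lower bound: the 5 vertex sets {4,6}, {2,3}, {1,7}, {5}, {8} are disjoint, each induces a connected subgraph, and every pair is joined by at least one edge of G. Contracting each set to a single vertex therefore yields K_{5} as a minor, and since treewidth is minor-monotone, tw(G) ≥ tw(K_{5}) = 4. Therefore the treewidth is 4.

4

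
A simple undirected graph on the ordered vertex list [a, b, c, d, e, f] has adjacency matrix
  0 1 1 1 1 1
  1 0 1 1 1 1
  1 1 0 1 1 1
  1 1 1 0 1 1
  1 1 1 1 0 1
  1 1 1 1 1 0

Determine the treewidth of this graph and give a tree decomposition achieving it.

With just one bag of size 6, the width is 6 − 1 = 5, so tw(G) ≤ 5. For the lower bound, the 6 vertices {a, b, c, d, e, f} are pairwise adjacent, and any tree decomposition puts a clique entirely inside one bag — forcing width ≥ 5. Hence tw(G) = 5 exactly.

Treewidth 5.
Bags: B1 = {a, b, c, d, e, f}
Tree: (single bag)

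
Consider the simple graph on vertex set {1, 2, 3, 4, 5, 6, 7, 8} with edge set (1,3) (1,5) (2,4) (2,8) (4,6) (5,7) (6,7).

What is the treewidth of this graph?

1

A width-1 tree decomposition is:
Bags: B1 = {2, 8}  B2 = {2, 4}  B3 = {4, 6}  B4 = {6, 7}  B5 = {5, 7}  B6 = {1, 5}  B7 = {1, 3}
Tree: B1–B2, B2–B3, B3–B4, B4–B5, B5–B6, B6–B7
Each bag holds 2 vertices, so the decomposition has width 1, which upper-bounds the treewidth. G has an edge, so its treewidth is at least 1. The upper and lower bounds meet at 1, so that is the treewidth.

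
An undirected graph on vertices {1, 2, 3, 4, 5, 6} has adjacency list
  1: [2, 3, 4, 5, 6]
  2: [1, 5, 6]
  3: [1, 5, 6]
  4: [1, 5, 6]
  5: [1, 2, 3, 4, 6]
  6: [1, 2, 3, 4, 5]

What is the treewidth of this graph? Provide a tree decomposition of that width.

Every bag has size at most 4, so the width is 4 − 1 = 3 and tw(G) ≤ 3. On the other hand G contains the 4-clique {1, 2, 5, 6}. A clique must lie in a single bag of any decomposition, so no decomposition can have width below 3. The upper and lower bounds meet at 3, so that is the treewidth.

Treewidth 3.
One such decomposition:
Bags: B1 = {1, 3, 5, 6}  B2 = {1, 4, 5, 6}  B3 = {1, 2, 5, 6}
Tree: B1–B2, B2–B3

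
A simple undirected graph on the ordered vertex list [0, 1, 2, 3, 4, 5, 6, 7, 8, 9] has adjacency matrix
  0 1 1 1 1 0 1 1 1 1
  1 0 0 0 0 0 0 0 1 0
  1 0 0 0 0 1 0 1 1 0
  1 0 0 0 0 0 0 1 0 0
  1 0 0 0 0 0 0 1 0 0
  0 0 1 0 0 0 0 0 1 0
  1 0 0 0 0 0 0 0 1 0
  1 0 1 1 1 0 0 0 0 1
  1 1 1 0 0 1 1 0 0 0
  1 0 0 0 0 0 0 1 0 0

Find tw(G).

A width-2 tree decomposition is:
Bags: B1 = {0, 6, 8}  B2 = {0, 2, 8}  B3 = {0, 2, 7}  B4 = {0, 4, 7}  B5 = {0, 7, 9}  B6 = {2, 5, 8}  B7 = {0, 3, 7}  B8 = {0, 1, 8}
Tree: B1–B2, B2–B3, B3–B4, B4–B5, B2–B6, B4–B7, B2–B8
Every bag has size at most 3, so the width is 3 − 1 = 2 and tw(G) ≤ 2. For the lower bound, the 3 vertices {0, 1, 8} are pairwise adjacent, and any tree decomposition puts a clique entirely inside one bag — forcing width ≥ 2. Therefore the treewidth is 2.

2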